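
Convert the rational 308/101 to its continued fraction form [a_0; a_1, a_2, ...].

[3; 20, 5]

Run the Euclidean algorithm on 308 and 101; the successive quotients are the partial quotients a_0, a_1, ... (each step inverts the fractional part left over by the previous one):
  308 = 3*101 + 5, so a_0 = 3.
  101 = 20*5 + 1, so a_1 = 20.
  5 = 5*1 + 0, so a_2 = 5.
The remainder reaches 0 after 3 divisions, so the expansion has 3 partial quotients, read off in order.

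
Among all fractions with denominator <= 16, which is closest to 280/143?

Expand x = 280/143 as a continued fraction with the Euclidean algorithm:
  280 = 1*143 + 137, so a_0 = 1.
  143 = 1*137 + 6, so a_1 = 1.
  137 = 22*6 + 5, so a_2 = 22.
  6 = 1*5 + 1, so a_3 = 1.
  5 = 5*1 + 0, so a_4 = 5.
so x = [1; 1, 22, 1, 5].
Convergents (p_i = a_i*p_{i-1} + p_{i-2}, q_i = a_i*q_{i-1} + q_{i-2} with p_{-2}=0, p_{-1}=1, q_{-2}=1, q_{-1}=0), until the denominator exceeds 16:
  i=0: a_0=1, p_0 = 1*1 + 0 = 1, q_0 = 1*0 + 1 = 1.
  i=1: a_1=1, p_1 = 1*1 + 1 = 2, q_1 = 1*1 + 0 = 1.
  i=2: a_2=22, p_2 = 22*2 + 1 = 45, q_2 = 22*1 + 1 = 23.
q_2 = 23 > 16, so the last convergent with denominator <= 16 is p_1/q_1 = 2/1.
The closest fraction with denominator <= 16 is either p_1/q_1 or the intermediate fraction (k*p_1 + p_0)/(k*q_1 + q_0) with the largest k >= 1 whose denominator stays <= 16; these approach x as k grows, and every other convergent or intermediate fraction in range is farther away.
Largest k: floor((16 - q_0)/q_1) = floor((16 - 1)/1) = 15.
That gives (15*2 + 1)/(15*1 + 1) = 31/16.
Compare the errors: |x - 2/1| = |280*1 - 2*143|/(143*1) = 6/143, and |x - 31/16| = |280*16 - 31*143|/(143*16) = 47/2288.
Cross-multiplying, 47*143 = 6721 < 13728 = 6*2288, so 47/2288 is smaller: the intermediate fraction 31/16 is closer to x than 2/1.

31/16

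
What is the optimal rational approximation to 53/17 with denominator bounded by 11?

Expand x = 53/17 as a continued fraction with the Euclidean algorithm:
  53 = 3*17 + 2, so a_0 = 3.
  17 = 8*2 + 1, so a_1 = 8.
  2 = 2*1 + 0, so a_2 = 2.
so x = [3; 8, 2].
Convergents (p_i = a_i*p_{i-1} + p_{i-2}, q_i = a_i*q_{i-1} + q_{i-2} with p_{-2}=0, p_{-1}=1, q_{-2}=1, q_{-1}=0), until the denominator exceeds 11:
  i=0: a_0=3, p_0 = 3*1 + 0 = 3, q_0 = 3*0 + 1 = 1.
  i=1: a_1=8, p_1 = 8*3 + 1 = 25, q_1 = 8*1 + 0 = 8.
  i=2: a_2=2, p_2 = 2*25 + 3 = 53, q_2 = 2*8 + 1 = 17.
q_2 = 17 > 11, so the last convergent with denominator <= 11 is p_1/q_1 = 25/8.
The closest fraction with denominator <= 11 is either p_1/q_1 or the intermediate fraction (k*p_1 + p_0)/(k*q_1 + q_0) with the largest k >= 1 whose denominator stays <= 11; these approach x as k grows, and every other convergent or intermediate fraction in range is farther away.
Largest k: floor((11 - q_0)/q_1) = floor((11 - 1)/8) = 1.
That gives (1*25 + 3)/(1*8 + 1) = 28/9.
Compare the errors: |x - 25/8| = |53*8 - 25*17|/(17*8) = 1/136, and |x - 28/9| = |53*9 - 28*17|/(17*9) = 1/153.
Cross-multiplying, 1*136 = 136 < 153 = 1*153, so 1/153 is smaller: the intermediate fraction 28/9 is closer to x than 25/8.

28/9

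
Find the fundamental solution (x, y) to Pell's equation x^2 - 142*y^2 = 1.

(x, y) = (143, 12)

First expand sqrt(142) as a continued fraction. With x_i = (sqrt(142) + m_i)/d_i and (m_0, d_0) = (0, 1): a_0 = floor(sqrt(142)) = 11, since 11^2 = 121 <= 142 < 144 = 12^2.
Iterate m_{i+1} = d_i*a_i - m_i, d_{i+1} = (142 - m_{i+1}^2)/d_i, a_{i+1} = floor((a_0 + m_{i+1})/d_{i+1}):
  m_1 = 1*11 - 0 = 11, d_1 = (142 - 11^2)/1 = 21/1 = 21, a_1 = floor((11 + 11)/21) = 1.
  m_2 = 21*1 - 11 = 10, d_2 = (142 - 10^2)/21 = 42/21 = 2, a_2 = floor((11 + 10)/2) = 10.
  m_3 = 2*10 - 10 = 10, d_3 = (142 - 10^2)/2 = 42/2 = 21, a_3 = floor((11 + 10)/21) = 1.
  m_4 = 21*1 - 10 = 11, d_4 = (142 - 11^2)/21 = 21/21 = 1, a_4 = floor((11 + 11)/1) = 22.
  m_5 = 1*22 - 11 = 11, d_5 = (142 - 11^2)/1 = 21/1 = 21: (m_5, d_5) = (m_1, d_1) = (11, 21), so from here the quotients repeat a_1, ..., a_4; the period length is 4.
So sqrt(142) = [11; (1, 10, 1, 22)] with period length k = 4.
k is even, so the fundamental solution of x^2 - 142y^2 = 1 is (p_{k-1}, q_{k-1}) = (p_3, q_3); compute convergents through index 3.
Convergents (p_i = a_i*p_{i-1} + p_{i-2}, q_i = a_i*q_{i-1} + q_{i-2} with p_{-2}=0, p_{-1}=1, q_{-2}=1, q_{-1}=0):
  i=0: a_0=11, p_0 = 11*1 + 0 = 11, q_0 = 11*0 + 1 = 1.
  i=1: a_1=1, p_1 = 1*11 + 1 = 12, q_1 = 1*1 + 0 = 1.
  i=2: a_2=10, p_2 = 10*12 + 11 = 131, q_2 = 10*1 + 1 = 11.
  i=3: a_3=1, p_3 = 1*131 + 12 = 143, q_3 = 1*11 + 1 = 12.
Check: 143^2 - 142*12^2 = 20449 - 20448 = 1, so (x, y) = (143, 12) solves the equation, and by the theorem it is the least positive solution.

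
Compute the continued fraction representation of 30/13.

[2; 3, 4]

Run the Euclidean algorithm on 30 and 13; the successive quotients are the partial quotients a_0, a_1, ... (each step inverts the fractional part left over by the previous one):
  30 = 2*13 + 4, so a_0 = 2.
  13 = 3*4 + 1, so a_1 = 3.
  4 = 4*1 + 0, so a_2 = 4.
The remainder reaches 0 after 3 divisions, so the expansion has 3 partial quotients, read off in order.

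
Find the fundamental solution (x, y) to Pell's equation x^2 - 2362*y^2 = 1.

(x, y) = (118099, 2430)

First expand sqrt(2362) as a continued fraction. With x_i = (sqrt(2362) + m_i)/d_i and (m_0, d_0) = (0, 1): a_0 = floor(sqrt(2362)) = 48, since 48^2 = 2304 <= 2362 < 2401 = 49^2.
Iterate m_{i+1} = d_i*a_i - m_i, d_{i+1} = (2362 - m_{i+1}^2)/d_i, a_{i+1} = floor((a_0 + m_{i+1})/d_{i+1}):
  m_1 = 1*48 - 0 = 48, d_1 = (2362 - 48^2)/1 = 58/1 = 58, a_1 = floor((48 + 48)/58) = 1.
  m_2 = 58*1 - 48 = 10, d_2 = (2362 - 10^2)/58 = 2262/58 = 39, a_2 = floor((48 + 10)/39) = 1.
  m_3 = 39*1 - 10 = 29, d_3 = (2362 - 29^2)/39 = 1521/39 = 39, a_3 = floor((48 + 29)/39) = 1.
  m_4 = 39*1 - 29 = 10, d_4 = (2362 - 10^2)/39 = 2262/39 = 58, a_4 = floor((48 + 10)/58) = 1.
  m_5 = 58*1 - 10 = 48, d_5 = (2362 - 48^2)/58 = 58/58 = 1, a_5 = floor((48 + 48)/1) = 96.
  m_6 = 1*96 - 48 = 48, d_6 = (2362 - 48^2)/1 = 58/1 = 58: (m_6, d_6) = (m_1, d_1) = (48, 58), so from here the quotients repeat a_1, ..., a_5; the period length is 5.
So sqrt(2362) = [48; (1, 1, 1, 1, 96)] with period length k = 5.
k is odd, so (p_{k-1}, q_{k-1}) only solves x^2 - 2362y^2 = -1 and the fundamental solution of x^2 - 2362y^2 = 1 is (p_{2k-1}, q_{2k-1}) = (p_9, q_9); compute convergents through index 9, running through the period twice.
Convergents (p_i = a_i*p_{i-1} + p_{i-2}, q_i = a_i*q_{i-1} + q_{i-2} with p_{-2}=0, p_{-1}=1, q_{-2}=1, q_{-1}=0):
  i=0: a_0=48, p_0 = 48*1 + 0 = 48, q_0 = 48*0 + 1 = 1.
  i=1: a_1=1, p_1 = 1*48 + 1 = 49, q_1 = 1*1 + 0 = 1.
  i=2: a_2=1, p_2 = 1*49 + 48 = 97, q_2 = 1*1 + 1 = 2.
  i=3: a_3=1, p_3 = 1*97 + 49 = 146, q_3 = 1*2 + 1 = 3.
  i=4: a_4=1, p_4 = 1*146 + 97 = 243, q_4 = 1*3 + 2 = 5.
  i=5: a_5=96, p_5 = 96*243 + 146 = 23474, q_5 = 96*5 + 3 = 483.
  i=6: a_6=1, p_6 = 1*23474 + 243 = 23717, q_6 = 1*483 + 5 = 488.
  i=7: a_7=1, p_7 = 1*23717 + 23474 = 47191, q_7 = 1*488 + 483 = 971.
  i=8: a_8=1, p_8 = 1*47191 + 23717 = 70908, q_8 = 1*971 + 488 = 1459.
  i=9: a_9=1, p_9 = 1*70908 + 47191 = 118099, q_9 = 1*1459 + 971 = 2430.
Indeed p_4^2 - 2362*q_4^2 = 59049 - 59050 = -1, not +1.
Check: 118099^2 - 2362*2430^2 = 13947373801 - 13947373800 = 1, so (x, y) = (118099, 2430) solves the equation, and by the theorem it is the least positive solution.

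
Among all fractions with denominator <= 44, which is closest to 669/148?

113/25

Expand x = 669/148 as a continued fraction with the Euclidean algorithm:
  669 = 4*148 + 77, so a_0 = 4.
  148 = 1*77 + 71, so a_1 = 1.
  77 = 1*71 + 6, so a_2 = 1.
  71 = 11*6 + 5, so a_3 = 11.
  6 = 1*5 + 1, so a_4 = 1.
  5 = 5*1 + 0, so a_5 = 5.
so x = [4; 1, 1, 11, 1, 5].
Convergents (p_i = a_i*p_{i-1} + p_{i-2}, q_i = a_i*q_{i-1} + q_{i-2} with p_{-2}=0, p_{-1}=1, q_{-2}=1, q_{-1}=0), until the denominator exceeds 44:
  i=0: a_0=4, p_0 = 4*1 + 0 = 4, q_0 = 4*0 + 1 = 1.
  i=1: a_1=1, p_1 = 1*4 + 1 = 5, q_1 = 1*1 + 0 = 1.
  i=2: a_2=1, p_2 = 1*5 + 4 = 9, q_2 = 1*1 + 1 = 2.
  i=3: a_3=11, p_3 = 11*9 + 5 = 104, q_3 = 11*2 + 1 = 23.
  i=4: a_4=1, p_4 = 1*104 + 9 = 113, q_4 = 1*23 + 2 = 25.
  i=5: a_5=5, p_5 = 5*113 + 104 = 669, q_5 = 5*25 + 23 = 148.
q_5 = 148 > 44, so the last convergent with denominator <= 44 is p_4/q_4 = 113/25.
The closest fraction with denominator <= 44 is either p_4/q_4 or the intermediate fraction (k*p_4 + p_3)/(k*q_4 + q_3) with the largest k >= 1 whose denominator stays <= 44; these approach x as k grows, and every other convergent or intermediate fraction in range is farther away.
Largest k: floor((44 - q_3)/q_4) = floor((44 - 23)/25) = 0.
Since k = 0, no intermediate fraction beyond p_4/q_4 has denominator <= 44, so the convergent 113/25 is the closest (its error is |669*25 - 113*148|/(148*25) = 1/3700).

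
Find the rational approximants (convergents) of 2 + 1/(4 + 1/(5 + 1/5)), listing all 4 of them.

2/1, 9/4, 47/21, 244/109

Using the convergent recurrence p_i = a_i*p_{i-1} + p_{i-2}, q_i = a_i*q_{i-1} + q_{i-2} with p_{-2}=0, p_{-1}=1, q_{-2}=1, q_{-1}=0:
  i=0: a_0=2, p_0 = 2*1 + 0 = 2, q_0 = 2*0 + 1 = 1.
  i=1: a_1=4, p_1 = 4*2 + 1 = 9, q_1 = 4*1 + 0 = 4.
  i=2: a_2=5, p_2 = 5*9 + 2 = 47, q_2 = 5*4 + 1 = 21.
  i=3: a_3=5, p_3 = 5*47 + 9 = 244, q_3 = 5*21 + 4 = 109.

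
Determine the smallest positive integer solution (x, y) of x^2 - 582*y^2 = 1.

(x, y) = (193, 8)

First expand sqrt(582) as a continued fraction. With x_i = (sqrt(582) + m_i)/d_i and (m_0, d_0) = (0, 1): a_0 = floor(sqrt(582)) = 24, since 24^2 = 576 <= 582 < 625 = 25^2.
Iterate m_{i+1} = d_i*a_i - m_i, d_{i+1} = (582 - m_{i+1}^2)/d_i, a_{i+1} = floor((a_0 + m_{i+1})/d_{i+1}):
  m_1 = 1*24 - 0 = 24, d_1 = (582 - 24^2)/1 = 6/1 = 6, a_1 = floor((24 + 24)/6) = 8.
  m_2 = 6*8 - 24 = 24, d_2 = (582 - 24^2)/6 = 6/6 = 1, a_2 = floor((24 + 24)/1) = 48.
  m_3 = 1*48 - 24 = 24, d_3 = (582 - 24^2)/1 = 6/1 = 6: (m_3, d_3) = (m_1, d_1) = (24, 6), so from here the quotients repeat a_1, a_2; the period length is 2.
So sqrt(582) = [24; (8, 48)] with period length k = 2.
k is even, so the fundamental solution of x^2 - 582y^2 = 1 is (p_{k-1}, q_{k-1}) = (p_1, q_1); compute convergents through index 1.
Convergents (p_i = a_i*p_{i-1} + p_{i-2}, q_i = a_i*q_{i-1} + q_{i-2} with p_{-2}=0, p_{-1}=1, q_{-2}=1, q_{-1}=0):
  i=0: a_0=24, p_0 = 24*1 + 0 = 24, q_0 = 24*0 + 1 = 1.
  i=1: a_1=8, p_1 = 8*24 + 1 = 193, q_1 = 8*1 + 0 = 8.
Check: 193^2 - 582*8^2 = 37249 - 37248 = 1, so (x, y) = (193, 8) solves the equation, and by the theorem it is the least positive solution.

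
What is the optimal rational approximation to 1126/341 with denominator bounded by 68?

Expand x = 1126/341 as a continued fraction with the Euclidean algorithm:
  1126 = 3*341 + 103, so a_0 = 3.
  341 = 3*103 + 32, so a_1 = 3.
  103 = 3*32 + 7, so a_2 = 3.
  32 = 4*7 + 4, so a_3 = 4.
  7 = 1*4 + 3, so a_4 = 1.
  4 = 1*3 + 1, so a_5 = 1.
  3 = 3*1 + 0, so a_6 = 3.
so x = [3; 3, 3, 4, 1, 1, 3].
Convergents (p_i = a_i*p_{i-1} + p_{i-2}, q_i = a_i*q_{i-1} + q_{i-2} with p_{-2}=0, p_{-1}=1, q_{-2}=1, q_{-1}=0), until the denominator exceeds 68:
  i=0: a_0=3, p_0 = 3*1 + 0 = 3, q_0 = 3*0 + 1 = 1.
  i=1: a_1=3, p_1 = 3*3 + 1 = 10, q_1 = 3*1 + 0 = 3.
  i=2: a_2=3, p_2 = 3*10 + 3 = 33, q_2 = 3*3 + 1 = 10.
  i=3: a_3=4, p_3 = 4*33 + 10 = 142, q_3 = 4*10 + 3 = 43.
  i=4: a_4=1, p_4 = 1*142 + 33 = 175, q_4 = 1*43 + 10 = 53.
  i=5: a_5=1, p_5 = 1*175 + 142 = 317, q_5 = 1*53 + 43 = 96.
q_5 = 96 > 68, so the last convergent with denominator <= 68 is p_4/q_4 = 175/53.
The closest fraction with denominator <= 68 is either p_4/q_4 or the intermediate fraction (k*p_4 + p_3)/(k*q_4 + q_3) with the largest k >= 1 whose denominator stays <= 68; these approach x as k grows, and every other convergent or intermediate fraction in range is farther away.
Largest k: floor((68 - q_3)/q_4) = floor((68 - 43)/53) = 0.
Since k = 0, no intermediate fraction beyond p_4/q_4 has denominator <= 68, so the convergent 175/53 is the closest (its error is |1126*53 - 175*341|/(341*53) = 3/18073).

175/53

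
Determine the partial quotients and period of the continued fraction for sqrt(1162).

[34; (11, 2, 1, 6, 1, 8, 1, 6, 1, 2, 11, 68)]

Write x_i = (sqrt(1162) + m_i)/d_i with (m_0, d_0) = (0, 1). a_0 = floor(sqrt(1162)) = 34, since 34^2 = 1156 <= 1162 < 1225 = 35^2.
Iterate m_{i+1} = d_i*a_i - m_i, d_{i+1} = (1162 - m_{i+1}^2)/d_i, a_{i+1} = floor((a_0 + m_{i+1})/d_{i+1}):
  m_1 = 1*34 - 0 = 34, d_1 = (1162 - 34^2)/1 = 6/1 = 6, a_1 = floor((34 + 34)/6) = 11.
  m_2 = 6*11 - 34 = 32, d_2 = (1162 - 32^2)/6 = 138/6 = 23, a_2 = floor((34 + 32)/23) = 2.
  m_3 = 23*2 - 32 = 14, d_3 = (1162 - 14^2)/23 = 966/23 = 42, a_3 = floor((34 + 14)/42) = 1.
  m_4 = 42*1 - 14 = 28, d_4 = (1162 - 28^2)/42 = 378/42 = 9, a_4 = floor((34 + 28)/9) = 6.
  m_5 = 9*6 - 28 = 26, d_5 = (1162 - 26^2)/9 = 486/9 = 54, a_5 = floor((34 + 26)/54) = 1.
  m_6 = 54*1 - 26 = 28, d_6 = (1162 - 28^2)/54 = 378/54 = 7, a_6 = floor((34 + 28)/7) = 8.
  m_7 = 7*8 - 28 = 28, d_7 = (1162 - 28^2)/7 = 378/7 = 54, a_7 = floor((34 + 28)/54) = 1.
  m_8 = 54*1 - 28 = 26, d_8 = (1162 - 26^2)/54 = 486/54 = 9, a_8 = floor((34 + 26)/9) = 6.
  m_9 = 9*6 - 26 = 28, d_9 = (1162 - 28^2)/9 = 378/9 = 42, a_9 = floor((34 + 28)/42) = 1.
  m_10 = 42*1 - 28 = 14, d_10 = (1162 - 14^2)/42 = 966/42 = 23, a_10 = floor((34 + 14)/23) = 2.
  m_11 = 23*2 - 14 = 32, d_11 = (1162 - 32^2)/23 = 138/23 = 6, a_11 = floor((34 + 32)/6) = 11.
  m_12 = 6*11 - 32 = 34, d_12 = (1162 - 34^2)/6 = 6/6 = 1, a_12 = floor((34 + 34)/1) = 68.
  m_13 = 1*68 - 34 = 34, d_13 = (1162 - 34^2)/1 = 6/1 = 6: (m_13, d_13) = (m_1, d_1) = (34, 6), so from here the quotients repeat a_1, ..., a_12; the period length is 12.
Hence the expansion of sqrt(1162) is a_0 = 34 followed by the repeating block 11, 2, 1, 6, 1, 8, 1, 6, 1, 2, 11, 68 (period 12).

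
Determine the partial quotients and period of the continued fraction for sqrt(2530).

[50; (3, 2, 1, 10, 2, 10, 1, 2, 3, 100)]

Write x_i = (sqrt(2530) + m_i)/d_i with (m_0, d_0) = (0, 1). a_0 = floor(sqrt(2530)) = 50, since 50^2 = 2500 <= 2530 < 2601 = 51^2.
Iterate m_{i+1} = d_i*a_i - m_i, d_{i+1} = (2530 - m_{i+1}^2)/d_i, a_{i+1} = floor((a_0 + m_{i+1})/d_{i+1}):
  m_1 = 1*50 - 0 = 50, d_1 = (2530 - 50^2)/1 = 30/1 = 30, a_1 = floor((50 + 50)/30) = 3.
  m_2 = 30*3 - 50 = 40, d_2 = (2530 - 40^2)/30 = 930/30 = 31, a_2 = floor((50 + 40)/31) = 2.
  m_3 = 31*2 - 40 = 22, d_3 = (2530 - 22^2)/31 = 2046/31 = 66, a_3 = floor((50 + 22)/66) = 1.
  m_4 = 66*1 - 22 = 44, d_4 = (2530 - 44^2)/66 = 594/66 = 9, a_4 = floor((50 + 44)/9) = 10.
  m_5 = 9*10 - 44 = 46, d_5 = (2530 - 46^2)/9 = 414/9 = 46, a_5 = floor((50 + 46)/46) = 2.
  m_6 = 46*2 - 46 = 46, d_6 = (2530 - 46^2)/46 = 414/46 = 9, a_6 = floor((50 + 46)/9) = 10.
  m_7 = 9*10 - 46 = 44, d_7 = (2530 - 44^2)/9 = 594/9 = 66, a_7 = floor((50 + 44)/66) = 1.
  m_8 = 66*1 - 44 = 22, d_8 = (2530 - 22^2)/66 = 2046/66 = 31, a_8 = floor((50 + 22)/31) = 2.
  m_9 = 31*2 - 22 = 40, d_9 = (2530 - 40^2)/31 = 930/31 = 30, a_9 = floor((50 + 40)/30) = 3.
  m_10 = 30*3 - 40 = 50, d_10 = (2530 - 50^2)/30 = 30/30 = 1, a_10 = floor((50 + 50)/1) = 100.
  m_11 = 1*100 - 50 = 50, d_11 = (2530 - 50^2)/1 = 30/1 = 30: (m_11, d_11) = (m_1, d_1) = (50, 30), so from here the quotients repeat a_1, ..., a_10; the period length is 10.
Hence the expansion of sqrt(2530) is a_0 = 50 followed by the repeating block 3, 2, 1, 10, 2, 10, 1, 2, 3, 100 (period 10).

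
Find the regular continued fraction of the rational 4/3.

[1; 3]

Run the Euclidean algorithm on 4 and 3; the successive quotients are the partial quotients a_0, a_1, ... (each step inverts the fractional part left over by the previous one):
  4 = 1*3 + 1, so a_0 = 1.
  3 = 3*1 + 0, so a_1 = 3.
The remainder reaches 0 after 2 divisions, so the expansion has 2 partial quotients, read off in order.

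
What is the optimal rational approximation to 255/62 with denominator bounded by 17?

37/9

Expand x = 255/62 as a continued fraction with the Euclidean algorithm:
  255 = 4*62 + 7, so a_0 = 4.
  62 = 8*7 + 6, so a_1 = 8.
  7 = 1*6 + 1, so a_2 = 1.
  6 = 6*1 + 0, so a_3 = 6.
so x = [4; 8, 1, 6].
Convergents (p_i = a_i*p_{i-1} + p_{i-2}, q_i = a_i*q_{i-1} + q_{i-2} with p_{-2}=0, p_{-1}=1, q_{-2}=1, q_{-1}=0), until the denominator exceeds 17:
  i=0: a_0=4, p_0 = 4*1 + 0 = 4, q_0 = 4*0 + 1 = 1.
  i=1: a_1=8, p_1 = 8*4 + 1 = 33, q_1 = 8*1 + 0 = 8.
  i=2: a_2=1, p_2 = 1*33 + 4 = 37, q_2 = 1*8 + 1 = 9.
  i=3: a_3=6, p_3 = 6*37 + 33 = 255, q_3 = 6*9 + 8 = 62.
q_3 = 62 > 17, so the last convergent with denominator <= 17 is p_2/q_2 = 37/9.
The closest fraction with denominator <= 17 is either p_2/q_2 or the intermediate fraction (k*p_2 + p_1)/(k*q_2 + q_1) with the largest k >= 1 whose denominator stays <= 17; these approach x as k grows, and every other convergent or intermediate fraction in range is farther away.
Largest k: floor((17 - q_1)/q_2) = floor((17 - 8)/9) = 1.
That gives (1*37 + 33)/(1*9 + 8) = 70/17.
Compare the errors: |x - 37/9| = |255*9 - 37*62|/(62*9) = 1/558, and |x - 70/17| = |255*17 - 70*62|/(62*17) = 5/1054.
Cross-multiplying, 1*1054 = 1054 < 2790 = 5*558, so 1/558 is smaller: the convergent 37/9 is closer to x than 70/17.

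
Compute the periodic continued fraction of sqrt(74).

[8; (1, 1, 1, 1, 16)]

Write x_i = (sqrt(74) + m_i)/d_i with (m_0, d_0) = (0, 1). a_0 = floor(sqrt(74)) = 8, since 8^2 = 64 <= 74 < 81 = 9^2.
Iterate m_{i+1} = d_i*a_i - m_i, d_{i+1} = (74 - m_{i+1}^2)/d_i, a_{i+1} = floor((a_0 + m_{i+1})/d_{i+1}):
  m_1 = 1*8 - 0 = 8, d_1 = (74 - 8^2)/1 = 10/1 = 10, a_1 = floor((8 + 8)/10) = 1.
  m_2 = 10*1 - 8 = 2, d_2 = (74 - 2^2)/10 = 70/10 = 7, a_2 = floor((8 + 2)/7) = 1.
  m_3 = 7*1 - 2 = 5, d_3 = (74 - 5^2)/7 = 49/7 = 7, a_3 = floor((8 + 5)/7) = 1.
  m_4 = 7*1 - 5 = 2, d_4 = (74 - 2^2)/7 = 70/7 = 10, a_4 = floor((8 + 2)/10) = 1.
  m_5 = 10*1 - 2 = 8, d_5 = (74 - 8^2)/10 = 10/10 = 1, a_5 = floor((8 + 8)/1) = 16.
  m_6 = 1*16 - 8 = 8, d_6 = (74 - 8^2)/1 = 10/1 = 10: (m_6, d_6) = (m_1, d_1) = (8, 10), so from here the quotients repeat a_1, ..., a_5; the period length is 5.
Hence the expansion of sqrt(74) is a_0 = 8 followed by the repeating block 1, 1, 1, 1, 16 (period 5).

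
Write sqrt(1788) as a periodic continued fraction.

Write x_i = (sqrt(1788) + m_i)/d_i with (m_0, d_0) = (0, 1). a_0 = floor(sqrt(1788)) = 42, since 42^2 = 1764 <= 1788 < 1849 = 43^2.
Iterate m_{i+1} = d_i*a_i - m_i, d_{i+1} = (1788 - m_{i+1}^2)/d_i, a_{i+1} = floor((a_0 + m_{i+1})/d_{i+1}):
  m_1 = 1*42 - 0 = 42, d_1 = (1788 - 42^2)/1 = 24/1 = 24, a_1 = floor((42 + 42)/24) = 3.
  m_2 = 24*3 - 42 = 30, d_2 = (1788 - 30^2)/24 = 888/24 = 37, a_2 = floor((42 + 30)/37) = 1.
  m_3 = 37*1 - 30 = 7, d_3 = (1788 - 7^2)/37 = 1739/37 = 47, a_3 = floor((42 + 7)/47) = 1.
  m_4 = 47*1 - 7 = 40, d_4 = (1788 - 40^2)/47 = 188/47 = 4, a_4 = floor((42 + 40)/4) = 20.
  m_5 = 4*20 - 40 = 40, d_5 = (1788 - 40^2)/4 = 188/4 = 47, a_5 = floor((42 + 40)/47) = 1.
  m_6 = 47*1 - 40 = 7, d_6 = (1788 - 7^2)/47 = 1739/47 = 37, a_6 = floor((42 + 7)/37) = 1.
  m_7 = 37*1 - 7 = 30, d_7 = (1788 - 30^2)/37 = 888/37 = 24, a_7 = floor((42 + 30)/24) = 3.
  m_8 = 24*3 - 30 = 42, d_8 = (1788 - 42^2)/24 = 24/24 = 1, a_8 = floor((42 + 42)/1) = 84.
  m_9 = 1*84 - 42 = 42, d_9 = (1788 - 42^2)/1 = 24/1 = 24: (m_9, d_9) = (m_1, d_1) = (42, 24), so from here the quotients repeat a_1, ..., a_8; the period length is 8.
Hence the expansion of sqrt(1788) is a_0 = 42 followed by the repeating block 3, 1, 1, 20, 1, 1, 3, 84 (period 8).

[42; (3, 1, 1, 20, 1, 1, 3, 84)]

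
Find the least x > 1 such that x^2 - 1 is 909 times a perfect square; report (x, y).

First expand sqrt(909) as a continued fraction. With x_i = (sqrt(909) + m_i)/d_i and (m_0, d_0) = (0, 1): a_0 = floor(sqrt(909)) = 30, since 30^2 = 900 <= 909 < 961 = 31^2.
Iterate m_{i+1} = d_i*a_i - m_i, d_{i+1} = (909 - m_{i+1}^2)/d_i, a_{i+1} = floor((a_0 + m_{i+1})/d_{i+1}):
  m_1 = 1*30 - 0 = 30, d_1 = (909 - 30^2)/1 = 9/1 = 9, a_1 = floor((30 + 30)/9) = 6.
  m_2 = 9*6 - 30 = 24, d_2 = (909 - 24^2)/9 = 333/9 = 37, a_2 = floor((30 + 24)/37) = 1.
  m_3 = 37*1 - 24 = 13, d_3 = (909 - 13^2)/37 = 740/37 = 20, a_3 = floor((30 + 13)/20) = 2.
  m_4 = 20*2 - 13 = 27, d_4 = (909 - 27^2)/20 = 180/20 = 9, a_4 = floor((30 + 27)/9) = 6.
  m_5 = 9*6 - 27 = 27, d_5 = (909 - 27^2)/9 = 180/9 = 20, a_5 = floor((30 + 27)/20) = 2.
  m_6 = 20*2 - 27 = 13, d_6 = (909 - 13^2)/20 = 740/20 = 37, a_6 = floor((30 + 13)/37) = 1.
  m_7 = 37*1 - 13 = 24, d_7 = (909 - 24^2)/37 = 333/37 = 9, a_7 = floor((30 + 24)/9) = 6.
  m_8 = 9*6 - 24 = 30, d_8 = (909 - 30^2)/9 = 9/9 = 1, a_8 = floor((30 + 30)/1) = 60.
  m_9 = 1*60 - 30 = 30, d_9 = (909 - 30^2)/1 = 9/1 = 9: (m_9, d_9) = (m_1, d_1) = (30, 9), so from here the quotients repeat a_1, ..., a_8; the period length is 8.
So sqrt(909) = [30; (6, 1, 2, 6, 2, 1, 6, 60)] with period length k = 8.
k is even, so the fundamental solution of x^2 - 909y^2 = 1 is (p_{k-1}, q_{k-1}) = (p_7, q_7); compute convergents through index 7.
Convergents (p_i = a_i*p_{i-1} + p_{i-2}, q_i = a_i*q_{i-1} + q_{i-2} with p_{-2}=0, p_{-1}=1, q_{-2}=1, q_{-1}=0):
  i=0: a_0=30, p_0 = 30*1 + 0 = 30, q_0 = 30*0 + 1 = 1.
  i=1: a_1=6, p_1 = 6*30 + 1 = 181, q_1 = 6*1 + 0 = 6.
  i=2: a_2=1, p_2 = 1*181 + 30 = 211, q_2 = 1*6 + 1 = 7.
  i=3: a_3=2, p_3 = 2*211 + 181 = 603, q_3 = 2*7 + 6 = 20.
  i=4: a_4=6, p_4 = 6*603 + 211 = 3829, q_4 = 6*20 + 7 = 127.
  i=5: a_5=2, p_5 = 2*3829 + 603 = 8261, q_5 = 2*127 + 20 = 274.
  i=6: a_6=1, p_6 = 1*8261 + 3829 = 12090, q_6 = 1*274 + 127 = 401.
  i=7: a_7=6, p_7 = 6*12090 + 8261 = 80801, q_7 = 6*401 + 274 = 2680.
Check: 80801^2 - 909*2680^2 = 6528801601 - 6528801600 = 1, so (x, y) = (80801, 2680) solves the equation, and by the theorem it is the least positive solution.

(x, y) = (80801, 2680)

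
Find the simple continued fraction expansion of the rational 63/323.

[0; 5, 7, 1, 7]

Run the Euclidean algorithm on 63 and 323; the successive quotients are the partial quotients a_0, a_1, ... (each step inverts the fractional part left over by the previous one):
  63 = 0*323 + 63, so a_0 = 0.
  323 = 5*63 + 8, so a_1 = 5.
  63 = 7*8 + 7, so a_2 = 7.
  8 = 1*7 + 1, so a_3 = 1.
  7 = 7*1 + 0, so a_4 = 7.
The remainder reaches 0 after 5 divisions, so the expansion has 5 partial quotients, read off in order.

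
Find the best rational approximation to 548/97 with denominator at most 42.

113/20

Expand x = 548/97 as a continued fraction with the Euclidean algorithm:
  548 = 5*97 + 63, so a_0 = 5.
  97 = 1*63 + 34, so a_1 = 1.
  63 = 1*34 + 29, so a_2 = 1.
  34 = 1*29 + 5, so a_3 = 1.
  29 = 5*5 + 4, so a_4 = 5.
  5 = 1*4 + 1, so a_5 = 1.
  4 = 4*1 + 0, so a_6 = 4.
so x = [5; 1, 1, 1, 5, 1, 4].
Convergents (p_i = a_i*p_{i-1} + p_{i-2}, q_i = a_i*q_{i-1} + q_{i-2} with p_{-2}=0, p_{-1}=1, q_{-2}=1, q_{-1}=0), until the denominator exceeds 42:
  i=0: a_0=5, p_0 = 5*1 + 0 = 5, q_0 = 5*0 + 1 = 1.
  i=1: a_1=1, p_1 = 1*5 + 1 = 6, q_1 = 1*1 + 0 = 1.
  i=2: a_2=1, p_2 = 1*6 + 5 = 11, q_2 = 1*1 + 1 = 2.
  i=3: a_3=1, p_3 = 1*11 + 6 = 17, q_3 = 1*2 + 1 = 3.
  i=4: a_4=5, p_4 = 5*17 + 11 = 96, q_4 = 5*3 + 2 = 17.
  i=5: a_5=1, p_5 = 1*96 + 17 = 113, q_5 = 1*17 + 3 = 20.
  i=6: a_6=4, p_6 = 4*113 + 96 = 548, q_6 = 4*20 + 17 = 97.
q_6 = 97 > 42, so the last convergent with denominator <= 42 is p_5/q_5 = 113/20.
The closest fraction with denominator <= 42 is either p_5/q_5 or the intermediate fraction (k*p_5 + p_4)/(k*q_5 + q_4) with the largest k >= 1 whose denominator stays <= 42; these approach x as k grows, and every other convergent or intermediate fraction in range is farther away.
Largest k: floor((42 - q_4)/q_5) = floor((42 - 17)/20) = 1.
That gives (1*113 + 96)/(1*20 + 17) = 209/37.
Compare the errors: |x - 113/20| = |548*20 - 113*97|/(97*20) = 1/1940, and |x - 209/37| = |548*37 - 209*97|/(97*37) = 3/3589.
Cross-multiplying, 1*3589 = 3589 < 5820 = 3*1940, so 1/1940 is smaller: the convergent 113/20 is closer to x than 209/37.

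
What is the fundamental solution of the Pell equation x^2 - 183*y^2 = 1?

First expand sqrt(183) as a continued fraction. With x_i = (sqrt(183) + m_i)/d_i and (m_0, d_0) = (0, 1): a_0 = floor(sqrt(183)) = 13, since 13^2 = 169 <= 183 < 196 = 14^2.
Iterate m_{i+1} = d_i*a_i - m_i, d_{i+1} = (183 - m_{i+1}^2)/d_i, a_{i+1} = floor((a_0 + m_{i+1})/d_{i+1}):
  m_1 = 1*13 - 0 = 13, d_1 = (183 - 13^2)/1 = 14/1 = 14, a_1 = floor((13 + 13)/14) = 1.
  m_2 = 14*1 - 13 = 1, d_2 = (183 - 1^2)/14 = 182/14 = 13, a_2 = floor((13 + 1)/13) = 1.
  m_3 = 13*1 - 1 = 12, d_3 = (183 - 12^2)/13 = 39/13 = 3, a_3 = floor((13 + 12)/3) = 8.
  m_4 = 3*8 - 12 = 12, d_4 = (183 - 12^2)/3 = 39/3 = 13, a_4 = floor((13 + 12)/13) = 1.
  m_5 = 13*1 - 12 = 1, d_5 = (183 - 1^2)/13 = 182/13 = 14, a_5 = floor((13 + 1)/14) = 1.
  m_6 = 14*1 - 1 = 13, d_6 = (183 - 13^2)/14 = 14/14 = 1, a_6 = floor((13 + 13)/1) = 26.
  m_7 = 1*26 - 13 = 13, d_7 = (183 - 13^2)/1 = 14/1 = 14: (m_7, d_7) = (m_1, d_1) = (13, 14), so from here the quotients repeat a_1, ..., a_6; the period length is 6.
So sqrt(183) = [13; (1, 1, 8, 1, 1, 26)] with period length k = 6.
k is even, so the fundamental solution of x^2 - 183y^2 = 1 is (p_{k-1}, q_{k-1}) = (p_5, q_5); compute convergents through index 5.
Convergents (p_i = a_i*p_{i-1} + p_{i-2}, q_i = a_i*q_{i-1} + q_{i-2} with p_{-2}=0, p_{-1}=1, q_{-2}=1, q_{-1}=0):
  i=0: a_0=13, p_0 = 13*1 + 0 = 13, q_0 = 13*0 + 1 = 1.
  i=1: a_1=1, p_1 = 1*13 + 1 = 14, q_1 = 1*1 + 0 = 1.
  i=2: a_2=1, p_2 = 1*14 + 13 = 27, q_2 = 1*1 + 1 = 2.
  i=3: a_3=8, p_3 = 8*27 + 14 = 230, q_3 = 8*2 + 1 = 17.
  i=4: a_4=1, p_4 = 1*230 + 27 = 257, q_4 = 1*17 + 2 = 19.
  i=5: a_5=1, p_5 = 1*257 + 230 = 487, q_5 = 1*19 + 17 = 36.
Check: 487^2 - 183*36^2 = 237169 - 237168 = 1, so (x, y) = (487, 36) solves the equation, and by the theorem it is the least positive solution.

(x, y) = (487, 36)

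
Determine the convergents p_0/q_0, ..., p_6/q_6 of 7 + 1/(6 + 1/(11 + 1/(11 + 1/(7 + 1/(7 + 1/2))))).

7/1, 43/6, 480/67, 5323/743, 37741/5268, 269510/37619, 576761/80506

Using the convergent recurrence p_i = a_i*p_{i-1} + p_{i-2}, q_i = a_i*q_{i-1} + q_{i-2} with p_{-2}=0, p_{-1}=1, q_{-2}=1, q_{-1}=0:
  i=0: a_0=7, p_0 = 7*1 + 0 = 7, q_0 = 7*0 + 1 = 1.
  i=1: a_1=6, p_1 = 6*7 + 1 = 43, q_1 = 6*1 + 0 = 6.
  i=2: a_2=11, p_2 = 11*43 + 7 = 480, q_2 = 11*6 + 1 = 67.
  i=3: a_3=11, p_3 = 11*480 + 43 = 5323, q_3 = 11*67 + 6 = 743.
  i=4: a_4=7, p_4 = 7*5323 + 480 = 37741, q_4 = 7*743 + 67 = 5268.
  i=5: a_5=7, p_5 = 7*37741 + 5323 = 269510, q_5 = 7*5268 + 743 = 37619.
  i=6: a_6=2, p_6 = 2*269510 + 37741 = 576761, q_6 = 2*37619 + 5268 = 80506.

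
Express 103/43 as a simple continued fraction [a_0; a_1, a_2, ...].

[2; 2, 1, 1, 8]

Run the Euclidean algorithm on 103 and 43; the successive quotients are the partial quotients a_0, a_1, ... (each step inverts the fractional part left over by the previous one):
  103 = 2*43 + 17, so a_0 = 2.
  43 = 2*17 + 9, so a_1 = 2.
  17 = 1*9 + 8, so a_2 = 1.
  9 = 1*8 + 1, so a_3 = 1.
  8 = 8*1 + 0, so a_4 = 8.
The remainder reaches 0 after 5 divisions, so the expansion has 5 partial quotients, read off in order.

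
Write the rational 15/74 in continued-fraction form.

Run the Euclidean algorithm on 15 and 74; the successive quotients are the partial quotients a_0, a_1, ... (each step inverts the fractional part left over by the previous one):
  15 = 0*74 + 15, so a_0 = 0.
  74 = 4*15 + 14, so a_1 = 4.
  15 = 1*14 + 1, so a_2 = 1.
  14 = 14*1 + 0, so a_3 = 14.
The remainder reaches 0 after 4 divisions, so the expansion has 4 partial quotients, read off in order.

[0; 4, 1, 14]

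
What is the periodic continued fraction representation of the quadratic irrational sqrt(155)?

[12; (2, 4, 2, 24)]

Write x_i = (sqrt(155) + m_i)/d_i with (m_0, d_0) = (0, 1). a_0 = floor(sqrt(155)) = 12, since 12^2 = 144 <= 155 < 169 = 13^2.
Iterate m_{i+1} = d_i*a_i - m_i, d_{i+1} = (155 - m_{i+1}^2)/d_i, a_{i+1} = floor((a_0 + m_{i+1})/d_{i+1}):
  m_1 = 1*12 - 0 = 12, d_1 = (155 - 12^2)/1 = 11/1 = 11, a_1 = floor((12 + 12)/11) = 2.
  m_2 = 11*2 - 12 = 10, d_2 = (155 - 10^2)/11 = 55/11 = 5, a_2 = floor((12 + 10)/5) = 4.
  m_3 = 5*4 - 10 = 10, d_3 = (155 - 10^2)/5 = 55/5 = 11, a_3 = floor((12 + 10)/11) = 2.
  m_4 = 11*2 - 10 = 12, d_4 = (155 - 12^2)/11 = 11/11 = 1, a_4 = floor((12 + 12)/1) = 24.
  m_5 = 1*24 - 12 = 12, d_5 = (155 - 12^2)/1 = 11/1 = 11: (m_5, d_5) = (m_1, d_1) = (12, 11), so from here the quotients repeat a_1, ..., a_4; the period length is 4.
Hence the expansion of sqrt(155) is a_0 = 12 followed by the repeating block 2, 4, 2, 24 (period 4).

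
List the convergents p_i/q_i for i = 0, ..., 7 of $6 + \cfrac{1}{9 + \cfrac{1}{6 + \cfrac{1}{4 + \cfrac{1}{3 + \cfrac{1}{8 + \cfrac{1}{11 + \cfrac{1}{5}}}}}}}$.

Using the convergent recurrence p_i = a_i*p_{i-1} + p_{i-2}, q_i = a_i*q_{i-1} + q_{i-2} with p_{-2}=0, p_{-1}=1, q_{-2}=1, q_{-1}=0:
  i=0: a_0=6, p_0 = 6*1 + 0 = 6, q_0 = 6*0 + 1 = 1.
  i=1: a_1=9, p_1 = 9*6 + 1 = 55, q_1 = 9*1 + 0 = 9.
  i=2: a_2=6, p_2 = 6*55 + 6 = 336, q_2 = 6*9 + 1 = 55.
  i=3: a_3=4, p_3 = 4*336 + 55 = 1399, q_3 = 4*55 + 9 = 229.
  i=4: a_4=3, p_4 = 3*1399 + 336 = 4533, q_4 = 3*229 + 55 = 742.
  i=5: a_5=8, p_5 = 8*4533 + 1399 = 37663, q_5 = 8*742 + 229 = 6165.
  i=6: a_6=11, p_6 = 11*37663 + 4533 = 418826, q_6 = 11*6165 + 742 = 68557.
  i=7: a_7=5, p_7 = 5*418826 + 37663 = 2131793, q_7 = 5*68557 + 6165 = 348950.

6/1, 55/9, 336/55, 1399/229, 4533/742, 37663/6165, 418826/68557, 2131793/348950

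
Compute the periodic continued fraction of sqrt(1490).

[38; (1, 1, 1, 1, 76)]

Write x_i = (sqrt(1490) + m_i)/d_i with (m_0, d_0) = (0, 1). a_0 = floor(sqrt(1490)) = 38, since 38^2 = 1444 <= 1490 < 1521 = 39^2.
Iterate m_{i+1} = d_i*a_i - m_i, d_{i+1} = (1490 - m_{i+1}^2)/d_i, a_{i+1} = floor((a_0 + m_{i+1})/d_{i+1}):
  m_1 = 1*38 - 0 = 38, d_1 = (1490 - 38^2)/1 = 46/1 = 46, a_1 = floor((38 + 38)/46) = 1.
  m_2 = 46*1 - 38 = 8, d_2 = (1490 - 8^2)/46 = 1426/46 = 31, a_2 = floor((38 + 8)/31) = 1.
  m_3 = 31*1 - 8 = 23, d_3 = (1490 - 23^2)/31 = 961/31 = 31, a_3 = floor((38 + 23)/31) = 1.
  m_4 = 31*1 - 23 = 8, d_4 = (1490 - 8^2)/31 = 1426/31 = 46, a_4 = floor((38 + 8)/46) = 1.
  m_5 = 46*1 - 8 = 38, d_5 = (1490 - 38^2)/46 = 46/46 = 1, a_5 = floor((38 + 38)/1) = 76.
  m_6 = 1*76 - 38 = 38, d_6 = (1490 - 38^2)/1 = 46/1 = 46: (m_6, d_6) = (m_1, d_1) = (38, 46), so from here the quotients repeat a_1, ..., a_5; the period length is 5.
Hence the expansion of sqrt(1490) is a_0 = 38 followed by the repeating block 1, 1, 1, 1, 76 (period 5).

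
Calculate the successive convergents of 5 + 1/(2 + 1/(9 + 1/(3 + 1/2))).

Using the convergent recurrence p_i = a_i*p_{i-1} + p_{i-2}, q_i = a_i*q_{i-1} + q_{i-2} with p_{-2}=0, p_{-1}=1, q_{-2}=1, q_{-1}=0:
  i=0: a_0=5, p_0 = 5*1 + 0 = 5, q_0 = 5*0 + 1 = 1.
  i=1: a_1=2, p_1 = 2*5 + 1 = 11, q_1 = 2*1 + 0 = 2.
  i=2: a_2=9, p_2 = 9*11 + 5 = 104, q_2 = 9*2 + 1 = 19.
  i=3: a_3=3, p_3 = 3*104 + 11 = 323, q_3 = 3*19 + 2 = 59.
  i=4: a_4=2, p_4 = 2*323 + 104 = 750, q_4 = 2*59 + 19 = 137.

5/1, 11/2, 104/19, 323/59, 750/137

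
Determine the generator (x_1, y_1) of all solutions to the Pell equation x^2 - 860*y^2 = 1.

(x, y) = (3871, 132)

First expand sqrt(860) as a continued fraction. With x_i = (sqrt(860) + m_i)/d_i and (m_0, d_0) = (0, 1): a_0 = floor(sqrt(860)) = 29, since 29^2 = 841 <= 860 < 900 = 30^2.
Iterate m_{i+1} = d_i*a_i - m_i, d_{i+1} = (860 - m_{i+1}^2)/d_i, a_{i+1} = floor((a_0 + m_{i+1})/d_{i+1}):
  m_1 = 1*29 - 0 = 29, d_1 = (860 - 29^2)/1 = 19/1 = 19, a_1 = floor((29 + 29)/19) = 3.
  m_2 = 19*3 - 29 = 28, d_2 = (860 - 28^2)/19 = 76/19 = 4, a_2 = floor((29 + 28)/4) = 14.
  m_3 = 4*14 - 28 = 28, d_3 = (860 - 28^2)/4 = 76/4 = 19, a_3 = floor((29 + 28)/19) = 3.
  m_4 = 19*3 - 28 = 29, d_4 = (860 - 29^2)/19 = 19/19 = 1, a_4 = floor((29 + 29)/1) = 58.
  m_5 = 1*58 - 29 = 29, d_5 = (860 - 29^2)/1 = 19/1 = 19: (m_5, d_5) = (m_1, d_1) = (29, 19), so from here the quotients repeat a_1, ..., a_4; the period length is 4.
So sqrt(860) = [29; (3, 14, 3, 58)] with period length k = 4.
k is even, so the fundamental solution of x^2 - 860y^2 = 1 is (p_{k-1}, q_{k-1}) = (p_3, q_3); compute convergents through index 3.
Convergents (p_i = a_i*p_{i-1} + p_{i-2}, q_i = a_i*q_{i-1} + q_{i-2} with p_{-2}=0, p_{-1}=1, q_{-2}=1, q_{-1}=0):
  i=0: a_0=29, p_0 = 29*1 + 0 = 29, q_0 = 29*0 + 1 = 1.
  i=1: a_1=3, p_1 = 3*29 + 1 = 88, q_1 = 3*1 + 0 = 3.
  i=2: a_2=14, p_2 = 14*88 + 29 = 1261, q_2 = 14*3 + 1 = 43.
  i=3: a_3=3, p_3 = 3*1261 + 88 = 3871, q_3 = 3*43 + 3 = 132.
Check: 3871^2 - 860*132^2 = 14984641 - 14984640 = 1, so (x, y) = (3871, 132) solves the equation, and by the theorem it is the least positive solution.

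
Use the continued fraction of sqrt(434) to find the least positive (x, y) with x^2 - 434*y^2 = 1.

First expand sqrt(434) as a continued fraction. With x_i = (sqrt(434) + m_i)/d_i and (m_0, d_0) = (0, 1): a_0 = floor(sqrt(434)) = 20, since 20^2 = 400 <= 434 < 441 = 21^2.
Iterate m_{i+1} = d_i*a_i - m_i, d_{i+1} = (434 - m_{i+1}^2)/d_i, a_{i+1} = floor((a_0 + m_{i+1})/d_{i+1}):
  m_1 = 1*20 - 0 = 20, d_1 = (434 - 20^2)/1 = 34/1 = 34, a_1 = floor((20 + 20)/34) = 1.
  m_2 = 34*1 - 20 = 14, d_2 = (434 - 14^2)/34 = 238/34 = 7, a_2 = floor((20 + 14)/7) = 4.
  m_3 = 7*4 - 14 = 14, d_3 = (434 - 14^2)/7 = 238/7 = 34, a_3 = floor((20 + 14)/34) = 1.
  m_4 = 34*1 - 14 = 20, d_4 = (434 - 20^2)/34 = 34/34 = 1, a_4 = floor((20 + 20)/1) = 40.
  m_5 = 1*40 - 20 = 20, d_5 = (434 - 20^2)/1 = 34/1 = 34: (m_5, d_5) = (m_1, d_1) = (20, 34), so from here the quotients repeat a_1, ..., a_4; the period length is 4.
So sqrt(434) = [20; (1, 4, 1, 40)] with period length k = 4.
k is even, so the fundamental solution of x^2 - 434y^2 = 1 is (p_{k-1}, q_{k-1}) = (p_3, q_3); compute convergents through index 3.
Convergents (p_i = a_i*p_{i-1} + p_{i-2}, q_i = a_i*q_{i-1} + q_{i-2} with p_{-2}=0, p_{-1}=1, q_{-2}=1, q_{-1}=0):
  i=0: a_0=20, p_0 = 20*1 + 0 = 20, q_0 = 20*0 + 1 = 1.
  i=1: a_1=1, p_1 = 1*20 + 1 = 21, q_1 = 1*1 + 0 = 1.
  i=2: a_2=4, p_2 = 4*21 + 20 = 104, q_2 = 4*1 + 1 = 5.
  i=3: a_3=1, p_3 = 1*104 + 21 = 125, q_3 = 1*5 + 1 = 6.
Check: 125^2 - 434*6^2 = 15625 - 15624 = 1, so (x, y) = (125, 6) solves the equation, and by the theorem it is the least positive solution.

(x, y) = (125, 6)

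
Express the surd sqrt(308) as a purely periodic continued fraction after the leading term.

Write x_i = (sqrt(308) + m_i)/d_i with (m_0, d_0) = (0, 1). a_0 = floor(sqrt(308)) = 17, since 17^2 = 289 <= 308 < 324 = 18^2.
Iterate m_{i+1} = d_i*a_i - m_i, d_{i+1} = (308 - m_{i+1}^2)/d_i, a_{i+1} = floor((a_0 + m_{i+1})/d_{i+1}):
  m_1 = 1*17 - 0 = 17, d_1 = (308 - 17^2)/1 = 19/1 = 19, a_1 = floor((17 + 17)/19) = 1.
  m_2 = 19*1 - 17 = 2, d_2 = (308 - 2^2)/19 = 304/19 = 16, a_2 = floor((17 + 2)/16) = 1.
  m_3 = 16*1 - 2 = 14, d_3 = (308 - 14^2)/16 = 112/16 = 7, a_3 = floor((17 + 14)/7) = 4.
  m_4 = 7*4 - 14 = 14, d_4 = (308 - 14^2)/7 = 112/7 = 16, a_4 = floor((17 + 14)/16) = 1.
  m_5 = 16*1 - 14 = 2, d_5 = (308 - 2^2)/16 = 304/16 = 19, a_5 = floor((17 + 2)/19) = 1.
  m_6 = 19*1 - 2 = 17, d_6 = (308 - 17^2)/19 = 19/19 = 1, a_6 = floor((17 + 17)/1) = 34.
  m_7 = 1*34 - 17 = 17, d_7 = (308 - 17^2)/1 = 19/1 = 19: (m_7, d_7) = (m_1, d_1) = (17, 19), so from here the quotients repeat a_1, ..., a_6; the period length is 6.
Hence the expansion of sqrt(308) is a_0 = 17 followed by the repeating block 1, 1, 4, 1, 1, 34 (period 6).

[17; (1, 1, 4, 1, 1, 34)]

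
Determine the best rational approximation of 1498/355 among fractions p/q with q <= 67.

173/41

Expand x = 1498/355 as a continued fraction with the Euclidean algorithm:
  1498 = 4*355 + 78, so a_0 = 4.
  355 = 4*78 + 43, so a_1 = 4.
  78 = 1*43 + 35, so a_2 = 1.
  43 = 1*35 + 8, so a_3 = 1.
  35 = 4*8 + 3, so a_4 = 4.
  8 = 2*3 + 2, so a_5 = 2.
  3 = 1*2 + 1, so a_6 = 1.
  2 = 2*1 + 0, so a_7 = 2.
so x = [4; 4, 1, 1, 4, 2, 1, 2].
Convergents (p_i = a_i*p_{i-1} + p_{i-2}, q_i = a_i*q_{i-1} + q_{i-2} with p_{-2}=0, p_{-1}=1, q_{-2}=1, q_{-1}=0), until the denominator exceeds 67:
  i=0: a_0=4, p_0 = 4*1 + 0 = 4, q_0 = 4*0 + 1 = 1.
  i=1: a_1=4, p_1 = 4*4 + 1 = 17, q_1 = 4*1 + 0 = 4.
  i=2: a_2=1, p_2 = 1*17 + 4 = 21, q_2 = 1*4 + 1 = 5.
  i=3: a_3=1, p_3 = 1*21 + 17 = 38, q_3 = 1*5 + 4 = 9.
  i=4: a_4=4, p_4 = 4*38 + 21 = 173, q_4 = 4*9 + 5 = 41.
  i=5: a_5=2, p_5 = 2*173 + 38 = 384, q_5 = 2*41 + 9 = 91.
q_5 = 91 > 67, so the last convergent with denominator <= 67 is p_4/q_4 = 173/41.
The closest fraction with denominator <= 67 is either p_4/q_4 or the intermediate fraction (k*p_4 + p_3)/(k*q_4 + q_3) with the largest k >= 1 whose denominator stays <= 67; these approach x as k grows, and every other convergent or intermediate fraction in range is farther away.
Largest k: floor((67 - q_3)/q_4) = floor((67 - 9)/41) = 1.
That gives (1*173 + 38)/(1*41 + 9) = 211/50.
Compare the errors: |x - 173/41| = |1498*41 - 173*355|/(355*41) = 3/14555, and |x - 211/50| = |1498*50 - 211*355|/(355*50) = 5/17750.
Cross-multiplying, 3*17750 = 53250 < 72775 = 5*14555, so 3/14555 is smaller: the convergent 173/41 is closer to x than 211/50.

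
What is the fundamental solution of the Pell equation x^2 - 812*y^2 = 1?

(x, y) = (57, 2)

First expand sqrt(812) as a continued fraction. With x_i = (sqrt(812) + m_i)/d_i and (m_0, d_0) = (0, 1): a_0 = floor(sqrt(812)) = 28, since 28^2 = 784 <= 812 < 841 = 29^2.
Iterate m_{i+1} = d_i*a_i - m_i, d_{i+1} = (812 - m_{i+1}^2)/d_i, a_{i+1} = floor((a_0 + m_{i+1})/d_{i+1}):
  m_1 = 1*28 - 0 = 28, d_1 = (812 - 28^2)/1 = 28/1 = 28, a_1 = floor((28 + 28)/28) = 2.
  m_2 = 28*2 - 28 = 28, d_2 = (812 - 28^2)/28 = 28/28 = 1, a_2 = floor((28 + 28)/1) = 56.
  m_3 = 1*56 - 28 = 28, d_3 = (812 - 28^2)/1 = 28/1 = 28: (m_3, d_3) = (m_1, d_1) = (28, 28), so from here the quotients repeat a_1, a_2; the period length is 2.
So sqrt(812) = [28; (2, 56)] with period length k = 2.
k is even, so the fundamental solution of x^2 - 812y^2 = 1 is (p_{k-1}, q_{k-1}) = (p_1, q_1); compute convergents through index 1.
Convergents (p_i = a_i*p_{i-1} + p_{i-2}, q_i = a_i*q_{i-1} + q_{i-2} with p_{-2}=0, p_{-1}=1, q_{-2}=1, q_{-1}=0):
  i=0: a_0=28, p_0 = 28*1 + 0 = 28, q_0 = 28*0 + 1 = 1.
  i=1: a_1=2, p_1 = 2*28 + 1 = 57, q_1 = 2*1 + 0 = 2.
Check: 57^2 - 812*2^2 = 3249 - 3248 = 1, so (x, y) = (57, 2) solves the equation, and by the theorem it is the least positive solution.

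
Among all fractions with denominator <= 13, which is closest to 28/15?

Expand x = 28/15 as a continued fraction with the Euclidean algorithm:
  28 = 1*15 + 13, so a_0 = 1.
  15 = 1*13 + 2, so a_1 = 1.
  13 = 6*2 + 1, so a_2 = 6.
  2 = 2*1 + 0, so a_3 = 2.
so x = [1; 1, 6, 2].
Convergents (p_i = a_i*p_{i-1} + p_{i-2}, q_i = a_i*q_{i-1} + q_{i-2} with p_{-2}=0, p_{-1}=1, q_{-2}=1, q_{-1}=0), until the denominator exceeds 13:
  i=0: a_0=1, p_0 = 1*1 + 0 = 1, q_0 = 1*0 + 1 = 1.
  i=1: a_1=1, p_1 = 1*1 + 1 = 2, q_1 = 1*1 + 0 = 1.
  i=2: a_2=6, p_2 = 6*2 + 1 = 13, q_2 = 6*1 + 1 = 7.
  i=3: a_3=2, p_3 = 2*13 + 2 = 28, q_3 = 2*7 + 1 = 15.
q_3 = 15 > 13, so the last convergent with denominator <= 13 is p_2/q_2 = 13/7.
The closest fraction with denominator <= 13 is either p_2/q_2 or the intermediate fraction (k*p_2 + p_1)/(k*q_2 + q_1) with the largest k >= 1 whose denominator stays <= 13; these approach x as k grows, and every other convergent or intermediate fraction in range is farther away.
Largest k: floor((13 - q_1)/q_2) = floor((13 - 1)/7) = 1.
That gives (1*13 + 2)/(1*7 + 1) = 15/8.
Compare the errors: |x - 13/7| = |28*7 - 13*15|/(15*7) = 1/105, and |x - 15/8| = |28*8 - 15*15|/(15*8) = 1/120.
Cross-multiplying, 1*105 = 105 < 120 = 1*120, so 1/120 is smaller: the intermediate fraction 15/8 is closer to x than 13/7.

15/8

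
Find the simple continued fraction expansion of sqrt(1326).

Write x_i = (sqrt(1326) + m_i)/d_i with (m_0, d_0) = (0, 1). a_0 = floor(sqrt(1326)) = 36, since 36^2 = 1296 <= 1326 < 1369 = 37^2.
Iterate m_{i+1} = d_i*a_i - m_i, d_{i+1} = (1326 - m_{i+1}^2)/d_i, a_{i+1} = floor((a_0 + m_{i+1})/d_{i+1}):
  m_1 = 1*36 - 0 = 36, d_1 = (1326 - 36^2)/1 = 30/1 = 30, a_1 = floor((36 + 36)/30) = 2.
  m_2 = 30*2 - 36 = 24, d_2 = (1326 - 24^2)/30 = 750/30 = 25, a_2 = floor((36 + 24)/25) = 2.
  m_3 = 25*2 - 24 = 26, d_3 = (1326 - 26^2)/25 = 650/25 = 26, a_3 = floor((36 + 26)/26) = 2.
  m_4 = 26*2 - 26 = 26, d_4 = (1326 - 26^2)/26 = 650/26 = 25, a_4 = floor((36 + 26)/25) = 2.
  m_5 = 25*2 - 26 = 24, d_5 = (1326 - 24^2)/25 = 750/25 = 30, a_5 = floor((36 + 24)/30) = 2.
  m_6 = 30*2 - 24 = 36, d_6 = (1326 - 36^2)/30 = 30/30 = 1, a_6 = floor((36 + 36)/1) = 72.
  m_7 = 1*72 - 36 = 36, d_7 = (1326 - 36^2)/1 = 30/1 = 30: (m_7, d_7) = (m_1, d_1) = (36, 30), so from here the quotients repeat a_1, ..., a_6; the period length is 6.
Hence the expansion of sqrt(1326) is a_0 = 36 followed by the repeating block 2, 2, 2, 2, 2, 72 (period 6).

[36; (2, 2, 2, 2, 2, 72)]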